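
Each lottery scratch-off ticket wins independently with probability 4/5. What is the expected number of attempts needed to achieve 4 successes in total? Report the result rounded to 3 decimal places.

5.000

By linearity (sum of 4 independent geometric waits), E[trials] = 4/p = 4/(4/5) = 5.
≈ 5.000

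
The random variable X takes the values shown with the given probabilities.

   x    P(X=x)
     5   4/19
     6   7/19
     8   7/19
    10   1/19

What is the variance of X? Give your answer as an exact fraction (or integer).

716/361

E[X] = (4/19)·5 + (7/19)·6 + (7/19)·8 + (1/19)·10 = 128/19
E[X²] = (4/19)·25 + (7/19)·36 + (7/19)·64 + (1/19)·100 = 900/19
Var(X) = 900/19 − (128/19)² = 716/361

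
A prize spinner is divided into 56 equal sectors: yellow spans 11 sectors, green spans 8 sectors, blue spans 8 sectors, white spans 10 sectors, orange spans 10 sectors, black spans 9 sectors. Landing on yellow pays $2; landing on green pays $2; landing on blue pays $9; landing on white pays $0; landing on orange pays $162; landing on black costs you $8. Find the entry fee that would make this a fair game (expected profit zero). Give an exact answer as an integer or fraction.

829/28 dollars

E[payout] = (11/56)·2 + (8/56)·2 + (8/56)·9 + (10/56)·0 + (10/56)·162 + (9/56)·(-8) = 829/28
Fair fee = E[payout] = 829/28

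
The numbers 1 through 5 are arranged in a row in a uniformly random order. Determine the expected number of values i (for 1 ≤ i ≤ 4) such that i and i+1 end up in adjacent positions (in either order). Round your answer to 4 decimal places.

For each i ∈ {1,…,4}, let Xᵢ = 1 if i and i+1 are adjacent. P(Xᵢ=1) = 2·(5−1)!/5! = 2/5.
By linearity, E[ΣXᵢ] = (4)·(2/5) = 8/5.
≈ 1.6000

1.6000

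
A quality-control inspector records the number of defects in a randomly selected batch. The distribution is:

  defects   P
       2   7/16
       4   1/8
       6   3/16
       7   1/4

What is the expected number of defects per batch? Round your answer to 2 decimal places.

E[X] = (7/16)·2 + (1/8)·4 + (3/16)·6 + (1/4)·7
     = 17/4 ≈ 4.25

4.25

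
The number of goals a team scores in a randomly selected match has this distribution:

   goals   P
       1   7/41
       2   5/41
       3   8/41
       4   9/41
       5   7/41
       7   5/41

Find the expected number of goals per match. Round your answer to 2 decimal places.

3.59

E[X] = (7/41)·1 + (5/41)·2 + (8/41)·3 + (9/41)·4 + (7/41)·5 + (5/41)·7
     = 147/41 ≈ 3.59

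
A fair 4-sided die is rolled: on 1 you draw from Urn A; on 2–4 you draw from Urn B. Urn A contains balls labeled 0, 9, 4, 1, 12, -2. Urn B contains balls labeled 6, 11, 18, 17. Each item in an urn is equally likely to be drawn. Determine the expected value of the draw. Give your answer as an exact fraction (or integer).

43/4

E[X | Urn A] = (0 + 9 + 4 + 1 + 12 − 2)/6 = 4
E[X | Urn B] = (6 + 11 + 18 + 17)/4 = 13
E[X] = (1/4)·4 + (3/4)·13 = 43/4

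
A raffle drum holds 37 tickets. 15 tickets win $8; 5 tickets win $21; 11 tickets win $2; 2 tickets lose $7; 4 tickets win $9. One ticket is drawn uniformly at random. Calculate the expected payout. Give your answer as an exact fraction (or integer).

E[payout] = (15/37)·8 + (5/37)·21 + (11/37)·2 + (2/37)·(-7) + (4/37)·9 = 269/37

269/37 dollars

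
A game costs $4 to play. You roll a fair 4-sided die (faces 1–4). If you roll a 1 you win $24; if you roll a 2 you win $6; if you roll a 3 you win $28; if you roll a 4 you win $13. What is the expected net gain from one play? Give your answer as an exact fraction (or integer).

55/4 dollars

E[payout] = (1/4)·6 + (1/4)·13 + (1/4)·24 + (1/4)·28 = 71/4
Expected profit = 71/4 − 4 = 55/4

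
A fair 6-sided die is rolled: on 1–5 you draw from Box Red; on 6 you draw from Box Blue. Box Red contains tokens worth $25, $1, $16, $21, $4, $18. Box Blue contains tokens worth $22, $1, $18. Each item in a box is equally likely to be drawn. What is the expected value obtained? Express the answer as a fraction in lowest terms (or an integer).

E[X | Box Red] = (25 + 1 + 16 + 21 + 4 + 18)/6 = 85/6
E[X | Box Blue] = (22 + 1 + 18)/3 = 41/3
E[X] = (5/6)·85/6 + (1/6)·41/3 = 169/12

169/12 dollars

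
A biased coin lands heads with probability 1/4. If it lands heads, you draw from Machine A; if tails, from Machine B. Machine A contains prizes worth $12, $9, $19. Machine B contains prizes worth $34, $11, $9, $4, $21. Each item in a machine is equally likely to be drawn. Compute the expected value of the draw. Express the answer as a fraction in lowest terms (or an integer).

E[X | Machine A] = (12 + 9 + 19)/3 = 40/3
E[X | Machine B] = (34 + 11 + 9 + 4 + 21)/5 = 79/5
E[X] = (1/4)·40/3 + (3/4)·79/5 = 911/60

911/60 dollars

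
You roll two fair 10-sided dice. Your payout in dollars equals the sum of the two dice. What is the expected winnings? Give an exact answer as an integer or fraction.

$11

Distribution of the sum of the two dice: 2 w.p. 1/100, 3 w.p. 1/50, 4 w.p. 3/100, 5 w.p. 1/25, 6 w.p. 1/20, 7 w.p. 3/50, …
E[payout] = (1/100)·2 + (1/50)·3 + (3/100)·4 + (1/25)·5 + (1/20)·6 + (3/50)·7 + (7/100)·8 + (2/25)·9 + (9/100)·10 + (1/10)·11 + (9/100)·12 + (2/25)·13 + (7/100)·14 + (3/50)·15 + (1/20)·16 + (1/25)·17 + (3/100)·18 + (1/50)·19 + (1/100)·20 = 11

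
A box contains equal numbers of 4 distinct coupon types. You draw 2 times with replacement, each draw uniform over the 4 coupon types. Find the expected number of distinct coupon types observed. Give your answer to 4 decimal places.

1.7500

Let Xⱼ=1 if type j appears at least once. P(Xⱼ=1) = 1 − ((4−1)/4)^2 = 7/16.
E[#distinct] = 4·7/16 = 7/4.
≈ 1.7500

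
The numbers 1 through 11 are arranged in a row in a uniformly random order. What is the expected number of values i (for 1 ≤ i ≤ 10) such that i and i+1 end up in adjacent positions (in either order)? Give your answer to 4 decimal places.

1.8182

For each i ∈ {1,…,10}, let Xᵢ = 1 if i and i+1 are adjacent. P(Xᵢ=1) = 2·(11−1)!/11! = 2/11.
By linearity, E[ΣXᵢ] = (10)·(2/11) = 20/11.
≈ 1.8182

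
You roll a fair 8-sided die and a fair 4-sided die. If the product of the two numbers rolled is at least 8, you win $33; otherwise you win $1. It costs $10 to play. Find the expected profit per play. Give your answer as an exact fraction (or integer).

$10

E[payout] = (13/32)·1 + (19/32)·33 = 20
Expected profit = 20 − 10 = 10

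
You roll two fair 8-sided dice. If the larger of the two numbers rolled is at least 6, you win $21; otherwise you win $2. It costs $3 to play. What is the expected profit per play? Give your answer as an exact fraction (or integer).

E[payout] = (25/64)·2 + (39/64)·21 = 869/64
Expected profit = 869/64 − 3 = 677/64

677/64 dollars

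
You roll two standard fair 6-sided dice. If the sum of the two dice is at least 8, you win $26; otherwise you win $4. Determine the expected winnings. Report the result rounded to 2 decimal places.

$13.17

E[payout] = (7/12)·4 + (5/12)·26 = 79/6
≈ $13.17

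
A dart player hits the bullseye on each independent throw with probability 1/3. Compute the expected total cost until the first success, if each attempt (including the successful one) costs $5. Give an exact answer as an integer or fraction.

E[#attempts] = 1/p = 3; E[cost] = 5·3 = 15.

$15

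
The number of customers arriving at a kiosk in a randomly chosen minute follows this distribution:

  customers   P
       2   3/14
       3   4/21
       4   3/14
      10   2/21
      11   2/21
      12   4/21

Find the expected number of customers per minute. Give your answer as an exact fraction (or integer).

43/7

E[X] = (3/14)·2 + (4/21)·3 + (3/14)·4 + (2/21)·10 + (2/21)·11 + (4/21)·12
     = 43/7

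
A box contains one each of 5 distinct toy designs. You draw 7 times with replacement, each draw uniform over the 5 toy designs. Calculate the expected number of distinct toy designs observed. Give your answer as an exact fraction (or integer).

Let Xⱼ=1 if type j appears at least once. P(Xⱼ=1) = 1 − ((5−1)/5)^7 = 61741/78125.
E[#distinct] = 5·61741/78125 = 61741/15625.

61741/15625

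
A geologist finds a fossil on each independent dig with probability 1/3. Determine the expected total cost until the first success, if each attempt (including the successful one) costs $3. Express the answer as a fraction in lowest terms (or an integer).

E[#attempts] = 1/p = 3; E[cost] = 3·3 = 9.

$9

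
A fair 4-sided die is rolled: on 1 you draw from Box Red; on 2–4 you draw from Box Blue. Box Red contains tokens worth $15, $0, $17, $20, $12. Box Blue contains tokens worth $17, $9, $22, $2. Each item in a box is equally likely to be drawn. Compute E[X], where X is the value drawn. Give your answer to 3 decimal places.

$12.575

E[X | Box Red] = (15 + 0 + 17 + 20 + 12)/5 = 64/5
E[X | Box Blue] = (17 + 9 + 22 + 2)/4 = 25/2
E[X] = (1/4)·64/5 + (3/4)·25/2 = 503/40 ≈ 12.575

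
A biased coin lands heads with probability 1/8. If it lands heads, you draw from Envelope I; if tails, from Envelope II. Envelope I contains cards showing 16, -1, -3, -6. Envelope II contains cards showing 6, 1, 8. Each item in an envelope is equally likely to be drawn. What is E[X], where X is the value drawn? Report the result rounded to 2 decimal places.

E[X | Envelope I] = (16 − 1 − 3 − 6)/4 = 3/2
E[X | Envelope II] = (6 + 1 + 8)/3 = 5
E[X] = (1/8)·3/2 + (7/8)·5 = 73/16 ≈ 4.56

4.56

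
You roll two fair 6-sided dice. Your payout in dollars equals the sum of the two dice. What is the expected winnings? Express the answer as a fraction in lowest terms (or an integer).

$7

Distribution of the sum of the two dice: 2 w.p. 1/36, 3 w.p. 1/18, 4 w.p. 1/12, 5 w.p. 1/9, 6 w.p. 5/36, 7 w.p. 1/6, …
E[payout] = (1/36)·2 + (1/18)·3 + (1/12)·4 + (1/9)·5 + (5/36)·6 + (1/6)·7 + (5/36)·8 + (1/9)·9 + (1/12)·10 + (1/18)·11 + (1/36)·12 = 7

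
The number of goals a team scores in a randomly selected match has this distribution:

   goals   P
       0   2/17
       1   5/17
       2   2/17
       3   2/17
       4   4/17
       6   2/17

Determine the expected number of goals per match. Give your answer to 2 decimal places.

E[X] = (2/17)·0 + (5/17)·1 + (2/17)·2 + (2/17)·3 + (4/17)·4 + (2/17)·6
     = 43/17 ≈ 2.53

2.53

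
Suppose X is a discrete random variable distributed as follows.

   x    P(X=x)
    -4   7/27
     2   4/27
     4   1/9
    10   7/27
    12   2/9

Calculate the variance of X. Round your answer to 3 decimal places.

39.813

E[X] = (7/27)·(-4) + (4/27)·2 + (1/9)·4 + (7/27)·10 + (2/9)·12 = 134/27
E[X²] = (7/27)·16 + (4/27)·4 + (1/9)·16 + (7/27)·100 + (2/9)·144 = 580/9
Var(X) = 580/9 − (134/27)² = 29024/729 ≈ 39.813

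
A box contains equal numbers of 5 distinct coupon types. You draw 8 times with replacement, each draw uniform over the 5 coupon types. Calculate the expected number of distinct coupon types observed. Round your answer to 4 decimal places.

Let Xⱼ=1 if type j appears at least once. P(Xⱼ=1) = 1 − ((5−1)/5)^8 = 325089/390625.
E[#distinct] = 5·325089/390625 = 325089/78125.
≈ 4.1611

4.1611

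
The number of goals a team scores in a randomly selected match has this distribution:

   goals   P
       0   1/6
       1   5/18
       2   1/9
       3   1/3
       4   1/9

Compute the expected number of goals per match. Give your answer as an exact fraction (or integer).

E[X] = (1/6)·0 + (5/18)·1 + (1/9)·2 + (1/3)·3 + (1/9)·4
     = 35/18

35/18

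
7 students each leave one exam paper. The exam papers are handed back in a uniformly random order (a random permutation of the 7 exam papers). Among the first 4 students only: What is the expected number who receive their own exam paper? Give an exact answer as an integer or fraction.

4/7

Let Xᵢ = 1 if person i gets their own exam paper. For each i, P(Xᵢ=1) = 1/7.
By linearity of expectation, E[X₁+…+X_4] = 4·(1/7) = 4/7.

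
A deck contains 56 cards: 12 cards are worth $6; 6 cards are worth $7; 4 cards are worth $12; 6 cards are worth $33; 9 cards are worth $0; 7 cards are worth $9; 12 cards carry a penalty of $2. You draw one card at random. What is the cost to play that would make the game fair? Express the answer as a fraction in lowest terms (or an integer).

E[payout] = (12/56)·6 + (6/56)·7 + (4/56)·12 + (6/56)·33 + (9/56)·0 + (7/56)·9 + (12/56)·(-2) = 57/8
Fair fee = E[payout] = 57/8

57/8 dollars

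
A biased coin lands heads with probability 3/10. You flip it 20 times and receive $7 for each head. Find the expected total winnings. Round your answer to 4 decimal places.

$42.0000

E[#heads] = 20·3/10 = 6 (linearity over flips).
E[winnings] = 7·6 = 42.
≈ 42.0000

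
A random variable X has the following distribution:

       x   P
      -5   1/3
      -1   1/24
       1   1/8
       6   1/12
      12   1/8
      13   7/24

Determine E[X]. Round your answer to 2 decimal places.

4.21

E[X] = (1/3)·(-5) + (1/24)·(-1) + (1/8)·1 + (1/12)·6 + (1/8)·12 + (7/24)·13
     = 101/24 ≈ 4.21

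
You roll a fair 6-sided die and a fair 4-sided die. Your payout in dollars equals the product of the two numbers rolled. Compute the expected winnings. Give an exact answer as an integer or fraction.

35/4 dollars

Distribution of the product of the two numbers rolled: 1 w.p. 1/24, 2 w.p. 1/12, 3 w.p. 1/12, 4 w.p. 1/8, 5 w.p. 1/24, 6 w.p. 1/8, …
E[payout] = (1/24)·1 + (1/12)·2 + (1/12)·3 + (1/8)·4 + (1/24)·5 + (1/8)·6 + (1/12)·8 + (1/24)·9 + (1/24)·10 + (1/8)·12 + (1/24)·15 + (1/24)·16 + (1/24)·18 + (1/24)·20 + (1/24)·24 = 35/4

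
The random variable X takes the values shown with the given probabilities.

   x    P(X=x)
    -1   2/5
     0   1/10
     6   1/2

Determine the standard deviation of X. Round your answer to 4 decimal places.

3.4117

E[X] = 13/5, E[X²] = 92/5
Var(X) = E[X²] − (E[X])² = 92/5 − 169/25 = 291/25
SD(X) = √(291/25) ≈ 3.4117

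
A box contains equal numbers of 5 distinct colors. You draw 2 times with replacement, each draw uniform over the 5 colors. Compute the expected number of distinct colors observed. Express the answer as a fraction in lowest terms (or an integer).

Let Xⱼ=1 if type j appears at least once. P(Xⱼ=1) = 1 − ((5−1)/5)^2 = 9/25.
E[#distinct] = 5·9/25 = 9/5.

9/5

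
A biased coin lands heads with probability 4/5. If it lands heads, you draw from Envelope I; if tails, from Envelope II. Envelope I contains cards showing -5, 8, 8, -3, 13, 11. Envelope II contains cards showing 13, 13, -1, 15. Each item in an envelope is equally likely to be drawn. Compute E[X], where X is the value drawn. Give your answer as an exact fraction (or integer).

E[X | Envelope I] = (-5 + 8 + 8 − 3 + 13 + 11)/6 = 16/3
E[X | Envelope II] = (13 + 13 − 1 + 15)/4 = 10
E[X] = (4/5)·16/3 + (1/5)·10 = 94/15

94/15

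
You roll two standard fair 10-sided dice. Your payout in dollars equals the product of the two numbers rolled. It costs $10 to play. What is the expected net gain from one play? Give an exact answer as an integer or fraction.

Distribution of the product of the two numbers rolled: 1 w.p. 1/100, 2 w.p. 1/50, 3 w.p. 1/50, 4 w.p. 3/100, 5 w.p. 1/50, 6 w.p. 1/25, …
E[payout] = (1/100)·1 + (1/50)·2 + (1/50)·3 + (3/100)·4 + (1/50)·5 + (1/25)·6 + (1/50)·7 + (1/25)·8 + (3/100)·9 + (1/25)·10 + (1/25)·12 + (1/50)·14 + (1/50)·15 + (3/100)·16 + (1/25)·18 + (1/25)·20 + (1/50)·21 + (1/25)·24 + (1/100)·25 + (1/50)·27 + (1/50)·28 + (1/25)·30 + (1/50)·32 + (1/50)·35 + (3/100)·36 + (1/25)·40 + (1/50)·42 + (1/50)·45 + (1/50)·48 + (1/100)·49 + (1/50)·50 + (1/50)·54 + (1/50)·56 + (1/50)·60 + (1/50)·63 + (1/100)·64 + (1/50)·70 + (1/50)·72 + (1/50)·80 + (1/100)·81 + (1/50)·90 + (1/100)·100 = 121/4
Expected profit = 121/4 − 10 = 81/4

81/4 dollars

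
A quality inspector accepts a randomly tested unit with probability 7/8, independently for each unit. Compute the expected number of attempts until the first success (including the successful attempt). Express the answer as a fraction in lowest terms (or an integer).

8/7

For a geometric distribution, E[trials] = 1/p = 1/(7/8) = 8/7.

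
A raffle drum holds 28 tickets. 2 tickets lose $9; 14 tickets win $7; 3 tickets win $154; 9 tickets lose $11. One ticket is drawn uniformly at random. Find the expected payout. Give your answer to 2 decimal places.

E[payout] = (2/28)·(-9) + (14/28)·7 + (3/28)·154 + (9/28)·(-11) = 443/28
≈ $15.82

$15.82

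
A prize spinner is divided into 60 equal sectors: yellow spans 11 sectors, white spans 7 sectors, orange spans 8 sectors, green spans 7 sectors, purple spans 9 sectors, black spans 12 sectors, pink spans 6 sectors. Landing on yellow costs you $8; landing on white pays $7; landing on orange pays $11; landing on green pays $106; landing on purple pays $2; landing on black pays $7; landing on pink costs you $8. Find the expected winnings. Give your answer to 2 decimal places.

$14.08

E[payout] = (11/60)·(-8) + (7/60)·7 + (8/60)·11 + (7/60)·106 + (9/60)·2 + (12/60)·7 + (6/60)·(-8) = 169/12
≈ $14.08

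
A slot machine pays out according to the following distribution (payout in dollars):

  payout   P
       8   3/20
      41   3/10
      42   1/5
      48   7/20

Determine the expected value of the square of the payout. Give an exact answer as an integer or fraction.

16731/10

E[X²] = (3/20)·64 + (3/10)·1681 + (1/5)·1764 + (7/20)·2304
     = 16731/10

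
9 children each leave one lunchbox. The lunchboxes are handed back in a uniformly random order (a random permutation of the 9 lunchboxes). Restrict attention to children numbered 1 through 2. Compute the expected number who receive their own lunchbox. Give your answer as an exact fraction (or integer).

Let Xᵢ = 1 if person i gets their own lunchbox. For each i, P(Xᵢ=1) = 1/9.
By linearity of expectation, E[X₁+…+X_2] = 2·(1/9) = 2/9.

2/9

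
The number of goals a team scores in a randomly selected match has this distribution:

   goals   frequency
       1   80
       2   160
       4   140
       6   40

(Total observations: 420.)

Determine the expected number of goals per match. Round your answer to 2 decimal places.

Total = 420, so P(goals=1) = 80/420, etc.
E[X] = (4/21)·1 + (8/21)·2 + (1/3)·4 + (2/21)·6
     = 20/7 ≈ 2.86

2.86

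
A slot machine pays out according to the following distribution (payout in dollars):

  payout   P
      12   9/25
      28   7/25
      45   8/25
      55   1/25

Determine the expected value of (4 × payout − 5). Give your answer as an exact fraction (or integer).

2751/25

E[4x-5] = (9/25)·43 + (7/25)·107 + (8/25)·175 + (1/25)·215
     = 2751/25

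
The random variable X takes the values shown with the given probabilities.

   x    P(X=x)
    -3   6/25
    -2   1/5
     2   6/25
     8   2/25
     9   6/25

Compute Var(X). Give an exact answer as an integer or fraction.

14884/625

E[X] = (6/25)·(-3) + (1/5)·(-2) + (6/25)·2 + (2/25)·8 + (6/25)·9 = 54/25
E[X²] = (6/25)·9 + (1/5)·4 + (6/25)·4 + (2/25)·64 + (6/25)·81 = 712/25
Var(X) = 712/25 − (54/25)² = 14884/625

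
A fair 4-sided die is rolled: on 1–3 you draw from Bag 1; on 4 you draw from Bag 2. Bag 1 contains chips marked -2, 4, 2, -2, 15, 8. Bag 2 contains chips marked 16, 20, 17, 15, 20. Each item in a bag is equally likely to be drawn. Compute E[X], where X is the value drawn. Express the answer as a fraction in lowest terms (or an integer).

301/40

E[X | Bag 1] = (-2 + 4 + 2 − 2 + 15 + 8)/6 = 25/6
E[X | Bag 2] = (16 + 20 + 17 + 15 + 20)/5 = 88/5
E[X] = (3/4)·25/6 + (1/4)·88/5 = 301/40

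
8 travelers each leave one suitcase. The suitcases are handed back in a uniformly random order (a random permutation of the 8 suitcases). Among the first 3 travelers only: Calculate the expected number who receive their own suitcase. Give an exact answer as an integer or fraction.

3/8

Let Xᵢ = 1 if person i gets their own suitcase. For each i, P(Xᵢ=1) = 1/8.
By linearity of expectation, E[X₁+…+X_3] = 3·(1/8) = 3/8.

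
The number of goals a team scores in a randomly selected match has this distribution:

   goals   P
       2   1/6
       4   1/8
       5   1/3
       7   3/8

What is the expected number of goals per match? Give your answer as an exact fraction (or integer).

E[X] = (1/6)·2 + (1/8)·4 + (1/3)·5 + (3/8)·7
     = 41/8

41/8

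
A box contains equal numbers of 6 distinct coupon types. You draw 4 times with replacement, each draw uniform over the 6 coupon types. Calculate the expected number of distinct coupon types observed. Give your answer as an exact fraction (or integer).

Let Xⱼ=1 if type j appears at least once. P(Xⱼ=1) = 1 − ((6−1)/6)^4 = 671/1296.
E[#distinct] = 6·671/1296 = 671/216.

671/216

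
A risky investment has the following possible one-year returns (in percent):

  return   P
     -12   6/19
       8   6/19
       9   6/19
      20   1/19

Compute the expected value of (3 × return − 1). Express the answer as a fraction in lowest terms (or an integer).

131/19

E[3x-1] = (6/19)·(-37) + (6/19)·23 + (6/19)·26 + (1/19)·59
     = 131/19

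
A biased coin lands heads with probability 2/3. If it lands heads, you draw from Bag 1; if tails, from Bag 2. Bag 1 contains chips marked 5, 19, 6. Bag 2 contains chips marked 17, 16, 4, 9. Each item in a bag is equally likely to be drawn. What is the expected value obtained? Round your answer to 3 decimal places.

10.500

E[X | Bag 1] = (5 + 19 + 6)/3 = 10
E[X | Bag 2] = (17 + 16 + 4 + 9)/4 = 23/2
E[X] = (2/3)·10 + (1/3)·23/2 = 21/2 ≈ 10.500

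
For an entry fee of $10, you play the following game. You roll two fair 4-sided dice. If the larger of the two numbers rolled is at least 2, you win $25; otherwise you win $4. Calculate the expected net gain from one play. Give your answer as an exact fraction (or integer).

219/16 dollars

E[payout] = (1/16)·4 + (15/16)·25 = 379/16
Expected profit = 379/16 − 10 = 219/16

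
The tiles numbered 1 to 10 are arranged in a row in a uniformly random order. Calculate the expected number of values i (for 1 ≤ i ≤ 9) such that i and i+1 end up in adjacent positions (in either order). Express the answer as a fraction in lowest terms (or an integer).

For each i ∈ {1,…,9}, let Xᵢ = 1 if i and i+1 are adjacent. P(Xᵢ=1) = 2·(10−1)!/10! = 2/10.
By linearity, E[ΣXᵢ] = (9)·(2/10) = 9/5.

9/5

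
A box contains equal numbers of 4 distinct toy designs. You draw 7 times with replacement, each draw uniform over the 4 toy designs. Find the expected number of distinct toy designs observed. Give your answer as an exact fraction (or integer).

Let Xⱼ=1 if type j appears at least once. P(Xⱼ=1) = 1 − ((4−1)/4)^7 = 14197/16384.
E[#distinct] = 4·14197/16384 = 14197/4096.

14197/4096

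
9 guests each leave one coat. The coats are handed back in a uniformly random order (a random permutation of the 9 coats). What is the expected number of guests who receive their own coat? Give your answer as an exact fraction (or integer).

1

Let Xᵢ = 1 if person i gets their own coat. For each i, P(Xᵢ=1) = 1/9.
By linearity of expectation, E[X₁+…+X_9] = 9·(1/9) = 1.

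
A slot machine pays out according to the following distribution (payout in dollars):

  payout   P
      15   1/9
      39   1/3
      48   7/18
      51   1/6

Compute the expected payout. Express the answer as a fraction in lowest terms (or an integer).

E[X] = (1/9)·15 + (1/3)·39 + (7/18)·48 + (1/6)·51
     = 251/6

251/6 dollars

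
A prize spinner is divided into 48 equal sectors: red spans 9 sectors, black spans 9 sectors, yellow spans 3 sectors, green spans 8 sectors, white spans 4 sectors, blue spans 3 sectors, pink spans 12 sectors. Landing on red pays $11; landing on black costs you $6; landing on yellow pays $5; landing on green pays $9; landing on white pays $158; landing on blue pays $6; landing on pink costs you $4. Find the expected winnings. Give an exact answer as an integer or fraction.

367/24 dollars

E[payout] = (9/48)·11 + (9/48)·(-6) + (3/48)·5 + (8/48)·9 + (4/48)·158 + (3/48)·6 + (12/48)·(-4) = 367/24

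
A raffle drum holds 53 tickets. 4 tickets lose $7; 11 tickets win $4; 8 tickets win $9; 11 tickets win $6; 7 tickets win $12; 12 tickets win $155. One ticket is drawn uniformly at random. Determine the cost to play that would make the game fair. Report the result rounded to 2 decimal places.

$39.58

E[payout] = (4/53)·(-7) + (11/53)·4 + (8/53)·9 + (11/53)·6 + (7/53)·12 + (12/53)·155 = 2098/53
Fair fee = E[payout] = 2098/53 ≈ $39.58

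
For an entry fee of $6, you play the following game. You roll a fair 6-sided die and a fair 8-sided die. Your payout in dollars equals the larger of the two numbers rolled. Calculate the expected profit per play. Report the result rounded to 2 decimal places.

-$0.77

Distribution of the larger of the two numbers rolled: 1 w.p. 1/48, 2 w.p. 1/16, 3 w.p. 5/48, 4 w.p. 7/48, 5 w.p. 3/16, 6 w.p. 11/48, …
E[payout] = (1/48)·1 + (1/16)·2 + (5/48)·3 + (7/48)·4 + (3/16)·5 + (11/48)·6 + (1/8)·7 + (1/8)·8 = 251/48
Expected profit = 251/48 − 6 = -37/48 ≈ -$0.77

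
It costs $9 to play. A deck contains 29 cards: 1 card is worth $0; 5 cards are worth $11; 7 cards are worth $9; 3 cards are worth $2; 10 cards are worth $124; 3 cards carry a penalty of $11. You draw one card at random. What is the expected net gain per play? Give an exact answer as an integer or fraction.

E[payout] = (1/29)·0 + (5/29)·11 + (7/29)·9 + (3/29)·2 + (10/29)·124 + (3/29)·(-11) = 1331/29
Expected profit = 1331/29 − 9 = 1070/29

1070/29 dollars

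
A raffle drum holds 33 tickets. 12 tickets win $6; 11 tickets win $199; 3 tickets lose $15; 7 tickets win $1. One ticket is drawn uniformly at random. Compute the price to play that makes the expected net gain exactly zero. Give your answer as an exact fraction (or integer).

741/11 dollars

E[payout] = (12/33)·6 + (11/33)·199 + (3/33)·(-15) + (7/33)·1 = 741/11
Fair fee = E[payout] = 741/11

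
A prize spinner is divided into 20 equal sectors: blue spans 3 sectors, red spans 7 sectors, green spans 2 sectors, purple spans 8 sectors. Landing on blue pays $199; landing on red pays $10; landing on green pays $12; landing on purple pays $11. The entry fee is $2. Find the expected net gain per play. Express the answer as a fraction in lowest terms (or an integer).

739/20 dollars

E[payout] = (3/20)·199 + (7/20)·10 + (2/20)·12 + (8/20)·11 = 779/20
Expected profit = 779/20 − 2 = 739/20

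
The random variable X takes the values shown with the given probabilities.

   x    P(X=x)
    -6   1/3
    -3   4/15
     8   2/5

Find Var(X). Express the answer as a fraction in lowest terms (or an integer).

996/25

E[X] = (1/3)·(-6) + (4/15)·(-3) + (2/5)·8 = 2/5
E[X²] = (1/3)·36 + (4/15)·9 + (2/5)·64 = 40
Var(X) = 40 − (2/5)² = 996/25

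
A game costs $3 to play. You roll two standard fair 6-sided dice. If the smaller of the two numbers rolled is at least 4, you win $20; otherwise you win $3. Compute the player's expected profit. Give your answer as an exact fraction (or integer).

17/4 dollars

E[payout] = (3/4)·3 + (1/4)·20 = 29/4
Expected profit = 29/4 − 3 = 17/4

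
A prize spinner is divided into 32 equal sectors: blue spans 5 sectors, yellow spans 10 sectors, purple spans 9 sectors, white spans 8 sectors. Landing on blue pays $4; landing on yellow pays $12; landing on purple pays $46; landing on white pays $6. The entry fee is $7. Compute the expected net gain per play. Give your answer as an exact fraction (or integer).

E[payout] = (5/32)·4 + (10/32)·12 + (9/32)·46 + (8/32)·6 = 301/16
Expected profit = 301/16 − 7 = 189/16

189/16 dollars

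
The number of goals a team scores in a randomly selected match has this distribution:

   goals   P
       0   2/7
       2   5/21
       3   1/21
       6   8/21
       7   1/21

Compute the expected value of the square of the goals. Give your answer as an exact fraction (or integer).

E[X²] = (2/7)·0 + (5/21)·4 + (1/21)·9 + (8/21)·36 + (1/21)·49
     = 122/7

122/7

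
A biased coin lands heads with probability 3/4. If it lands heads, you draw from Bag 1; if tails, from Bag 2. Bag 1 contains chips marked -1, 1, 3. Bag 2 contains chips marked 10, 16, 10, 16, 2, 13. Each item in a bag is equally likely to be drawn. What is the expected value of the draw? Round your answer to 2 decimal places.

E[X | Bag 1] = (-1 + 1 + 3)/3 = 1
E[X | Bag 2] = (10 + 16 + 10 + 16 + 2 + 13)/6 = 67/6
E[X] = (3/4)·1 + (1/4)·67/6 = 85/24 ≈ 3.54

3.54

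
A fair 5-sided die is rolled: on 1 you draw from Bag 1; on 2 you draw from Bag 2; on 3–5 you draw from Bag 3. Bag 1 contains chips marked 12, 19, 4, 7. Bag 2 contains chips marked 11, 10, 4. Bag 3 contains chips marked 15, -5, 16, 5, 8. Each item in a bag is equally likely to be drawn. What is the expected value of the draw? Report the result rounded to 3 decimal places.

E[X | Bag 1] = (12 + 19 + 4 + 7)/4 = 21/2
E[X | Bag 2] = (11 + 10 + 4)/3 = 25/3
E[X | Bag 3] = (15 − 5 + 16 + 5 + 8)/5 = 39/5
E[X] = (1/5)·21/2 + (1/5)·25/3 + (3/5)·39/5 = 1267/150 ≈ 8.447

8.447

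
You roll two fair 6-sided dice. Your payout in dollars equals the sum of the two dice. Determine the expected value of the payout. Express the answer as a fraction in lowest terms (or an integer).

$7

Distribution of the sum of the two dice: 2 w.p. 1/36, 3 w.p. 1/18, 4 w.p. 1/12, 5 w.p. 1/9, 6 w.p. 5/36, 7 w.p. 1/6, …
E[payout] = (1/36)·2 + (1/18)·3 + (1/12)·4 + (1/9)·5 + (5/36)·6 + (1/6)·7 + (5/36)·8 + (1/9)·9 + (1/12)·10 + (1/18)·11 + (1/36)·12 = 7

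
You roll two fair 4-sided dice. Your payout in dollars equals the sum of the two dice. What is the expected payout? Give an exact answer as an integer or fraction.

$5

Distribution of the sum of the two dice: 2 w.p. 1/16, 3 w.p. 1/8, 4 w.p. 3/16, 5 w.p. 1/4, 6 w.p. 3/16, 7 w.p. 1/8, …
E[payout] = (1/16)·2 + (1/8)·3 + (3/16)·4 + (1/4)·5 + (3/16)·6 + (1/8)·7 + (1/16)·8 = 5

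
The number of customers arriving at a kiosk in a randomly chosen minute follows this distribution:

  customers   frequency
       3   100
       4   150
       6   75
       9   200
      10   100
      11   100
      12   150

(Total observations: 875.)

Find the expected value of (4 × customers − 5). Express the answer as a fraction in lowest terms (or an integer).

Total = 875, so P(customers=3) = 100/875, etc.
E[4x-5] = (4/35)·7 + (6/35)·11 + (3/35)·19 + (8/35)·31 + (4/35)·35 + (4/35)·39 + (6/35)·43
     = 953/35

953/35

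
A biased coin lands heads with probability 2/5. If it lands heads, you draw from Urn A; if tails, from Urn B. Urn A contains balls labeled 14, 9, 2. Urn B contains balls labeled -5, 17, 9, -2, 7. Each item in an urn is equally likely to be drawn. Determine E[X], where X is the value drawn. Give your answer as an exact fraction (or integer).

E[X | Urn A] = (14 + 9 + 2)/3 = 25/3
E[X | Urn B] = (-5 + 17 + 9 − 2 + 7)/5 = 26/5
E[X] = (2/5)·25/3 + (3/5)·26/5 = 484/75

484/75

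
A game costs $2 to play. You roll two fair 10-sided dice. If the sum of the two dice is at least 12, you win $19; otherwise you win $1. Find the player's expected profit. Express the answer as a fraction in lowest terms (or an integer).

E[payout] = (11/20)·1 + (9/20)·19 = 91/10
Expected profit = 91/10 − 2 = 71/10

71/10 dollars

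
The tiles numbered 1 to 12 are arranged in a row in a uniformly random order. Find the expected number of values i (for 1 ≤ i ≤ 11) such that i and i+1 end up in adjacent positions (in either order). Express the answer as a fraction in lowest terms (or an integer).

11/6

For each i ∈ {1,…,11}, let Xᵢ = 1 if i and i+1 are adjacent. P(Xᵢ=1) = 2·(12−1)!/12! = 2/12.
By linearity, E[ΣXᵢ] = (11)·(2/12) = 11/6.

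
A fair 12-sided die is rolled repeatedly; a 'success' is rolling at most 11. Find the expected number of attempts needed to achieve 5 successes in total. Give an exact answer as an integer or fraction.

By linearity (sum of 5 independent geometric waits), E[trials] = 5/p = 5/(11/12) = 60/11.

60/11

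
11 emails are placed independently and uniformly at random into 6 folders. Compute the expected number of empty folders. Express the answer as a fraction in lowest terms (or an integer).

48828125/60466176

Let Xⱼ=1 if folder j is empty. P(Xⱼ=1) = ((6-1)/6)^11 = 48828125/362797056.
By linearity, E[#empty] = 6·48828125/362797056 = 48828125/60466176.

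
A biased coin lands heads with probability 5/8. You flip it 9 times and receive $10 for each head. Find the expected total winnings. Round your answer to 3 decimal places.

E[#heads] = 9·5/8 = 45/8 (linearity over flips).
E[winnings] = 10·45/8 = 225/4.
≈ 56.250

$56.250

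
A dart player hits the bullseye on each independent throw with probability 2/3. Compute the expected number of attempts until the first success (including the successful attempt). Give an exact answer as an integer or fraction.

3/2

For a geometric distribution, E[trials] = 1/p = 1/(2/3) = 3/2.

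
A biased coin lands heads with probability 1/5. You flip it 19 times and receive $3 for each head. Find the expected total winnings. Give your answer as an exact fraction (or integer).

57/5 dollars

E[#heads] = 19·1/5 = 19/5 (linearity over flips).
E[winnings] = 3·19/5 = 57/5.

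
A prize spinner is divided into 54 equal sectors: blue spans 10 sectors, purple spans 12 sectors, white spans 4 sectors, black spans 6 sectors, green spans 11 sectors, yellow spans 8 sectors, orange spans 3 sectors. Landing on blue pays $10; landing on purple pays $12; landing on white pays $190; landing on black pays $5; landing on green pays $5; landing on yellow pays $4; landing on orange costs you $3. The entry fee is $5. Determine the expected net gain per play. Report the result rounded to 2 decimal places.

E[payout] = (10/54)·10 + (12/54)·12 + (4/54)·190 + (6/54)·5 + (11/54)·5 + (8/54)·4 + (3/54)·(-3) = 556/27
Expected profit = 556/27 − 5 = 421/27 ≈ $15.59

$15.59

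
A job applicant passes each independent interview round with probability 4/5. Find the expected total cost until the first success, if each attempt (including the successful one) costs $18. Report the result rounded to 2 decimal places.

$22.50

E[#attempts] = 1/p = 5/4; E[cost] = 18·5/4 = 45/2.
≈ 22.50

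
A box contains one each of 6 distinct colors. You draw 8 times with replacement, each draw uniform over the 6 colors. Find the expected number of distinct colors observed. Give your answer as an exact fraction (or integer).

1288991/279936

Let Xⱼ=1 if type j appears at least once. P(Xⱼ=1) = 1 − ((6−1)/6)^8 = 1288991/1679616.
E[#distinct] = 6·1288991/1679616 = 1288991/279936.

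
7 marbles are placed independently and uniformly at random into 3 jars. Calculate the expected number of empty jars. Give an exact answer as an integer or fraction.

128/729

Let Xⱼ=1 if jar j is empty. P(Xⱼ=1) = ((3-1)/3)^7 = 128/2187.
By linearity, E[#empty] = 3·128/2187 = 128/729.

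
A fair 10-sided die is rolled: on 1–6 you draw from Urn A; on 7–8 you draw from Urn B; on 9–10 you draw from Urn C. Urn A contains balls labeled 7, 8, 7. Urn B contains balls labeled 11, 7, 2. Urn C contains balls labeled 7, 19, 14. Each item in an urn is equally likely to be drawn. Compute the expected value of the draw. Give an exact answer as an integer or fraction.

E[X | Urn A] = (7 + 8 + 7)/3 = 22/3
E[X | Urn B] = (11 + 7 + 2)/3 = 20/3
E[X | Urn C] = (7 + 19 + 14)/3 = 40/3
E[X] = (3/5)·22/3 + (1/5)·20/3 + (1/5)·40/3 = 42/5

42/5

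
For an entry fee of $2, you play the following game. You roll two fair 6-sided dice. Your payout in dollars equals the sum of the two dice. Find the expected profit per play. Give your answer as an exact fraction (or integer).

Distribution of the sum of the two dice: 2 w.p. 1/36, 3 w.p. 1/18, 4 w.p. 1/12, 5 w.p. 1/9, 6 w.p. 5/36, 7 w.p. 1/6, …
E[payout] = (1/36)·2 + (1/18)·3 + (1/12)·4 + (1/9)·5 + (5/36)·6 + (1/6)·7 + (5/36)·8 + (1/9)·9 + (1/12)·10 + (1/18)·11 + (1/36)·12 = 7
Expected profit = 7 − 2 = 5

$5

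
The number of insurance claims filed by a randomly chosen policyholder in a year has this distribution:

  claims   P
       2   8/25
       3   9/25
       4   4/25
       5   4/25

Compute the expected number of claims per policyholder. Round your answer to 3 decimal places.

E[X] = (8/25)·2 + (9/25)·3 + (4/25)·4 + (4/25)·5
     = 79/25 ≈ 3.160

3.160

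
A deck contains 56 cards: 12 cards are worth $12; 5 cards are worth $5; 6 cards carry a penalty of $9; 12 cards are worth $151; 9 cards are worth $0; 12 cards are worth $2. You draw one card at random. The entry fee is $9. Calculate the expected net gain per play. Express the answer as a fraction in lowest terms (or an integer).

1447/56 dollars

E[payout] = (12/56)·12 + (5/56)·5 + (6/56)·(-9) + (12/56)·151 + (9/56)·0 + (12/56)·2 = 1951/56
Expected profit = 1951/56 − 9 = 1447/56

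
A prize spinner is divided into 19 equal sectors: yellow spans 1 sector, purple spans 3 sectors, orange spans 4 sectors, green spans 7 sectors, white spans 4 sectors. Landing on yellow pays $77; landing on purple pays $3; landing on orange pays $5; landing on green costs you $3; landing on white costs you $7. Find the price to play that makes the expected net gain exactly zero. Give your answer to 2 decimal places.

E[payout] = (1/19)·77 + (3/19)·3 + (4/19)·5 + (7/19)·(-3) + (4/19)·(-7) = 3
Fair fee = E[payout] = 3 ≈ $3.00

$3.00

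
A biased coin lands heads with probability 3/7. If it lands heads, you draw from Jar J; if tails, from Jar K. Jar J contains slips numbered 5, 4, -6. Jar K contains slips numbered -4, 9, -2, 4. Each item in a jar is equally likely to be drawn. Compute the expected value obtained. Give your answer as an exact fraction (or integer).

10/7

E[X | Jar J] = (5 + 4 − 6)/3 = 1
E[X | Jar K] = (-4 + 9 − 2 + 4)/4 = 7/4
E[X] = (3/7)·1 + (4/7)·7/4 = 10/7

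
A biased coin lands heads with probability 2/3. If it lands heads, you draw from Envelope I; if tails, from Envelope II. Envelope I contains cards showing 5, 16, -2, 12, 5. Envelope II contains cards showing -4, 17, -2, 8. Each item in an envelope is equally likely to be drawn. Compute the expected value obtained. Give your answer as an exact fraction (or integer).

383/60

E[X | Envelope I] = (5 + 16 − 2 + 12 + 5)/5 = 36/5
E[X | Envelope II] = (-4 + 17 − 2 + 8)/4 = 19/4
E[X] = (2/3)·36/5 + (1/3)·19/4 = 383/60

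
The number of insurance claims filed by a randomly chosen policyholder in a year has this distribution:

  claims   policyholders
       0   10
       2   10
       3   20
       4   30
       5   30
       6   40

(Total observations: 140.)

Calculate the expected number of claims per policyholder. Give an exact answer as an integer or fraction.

59/14

Total = 140, so P(claims=0) = 10/140, etc.
E[X] = (1/14)·0 + (1/14)·2 + (1/7)·3 + (3/14)·4 + (3/14)·5 + (2/7)·6
     = 59/14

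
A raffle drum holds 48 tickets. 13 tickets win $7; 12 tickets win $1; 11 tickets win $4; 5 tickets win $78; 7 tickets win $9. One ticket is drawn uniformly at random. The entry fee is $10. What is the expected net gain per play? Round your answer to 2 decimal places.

E[payout] = (13/48)·7 + (12/48)·1 + (11/48)·4 + (5/48)·78 + (7/48)·9 = 25/2
Expected profit = 25/2 − 10 = 5/2 ≈ $2.50

$2.50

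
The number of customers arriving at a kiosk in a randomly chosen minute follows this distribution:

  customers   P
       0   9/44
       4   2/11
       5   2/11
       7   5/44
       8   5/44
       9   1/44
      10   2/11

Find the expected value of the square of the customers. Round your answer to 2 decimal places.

E[X²] = (9/44)·0 + (2/11)·16 + (2/11)·25 + (5/44)·49 + (5/44)·64 + (1/44)·81 + (2/11)·100
     = 887/22 ≈ 40.32

40.32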